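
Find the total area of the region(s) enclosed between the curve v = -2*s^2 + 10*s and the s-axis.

The curve meets the s-axis where -2*s^2 + 10*s = 0, i.e. -2*s*(s - 5) = 0, at s = 0, 5.
On [0, 5] the curve lies above the axis; ∫[0,5] (-2*s^2 + 10*s) ds = 125/3, giving area 125/3.

125/3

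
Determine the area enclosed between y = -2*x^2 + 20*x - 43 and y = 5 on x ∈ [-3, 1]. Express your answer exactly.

On [-3, 1], (-2*x^2 + 20*x - 43) - (5) = -2*x^2 + 20*x - 48 is ≤ 0 throughout, so the area is a single integral of |-2*x^2 + 20*x - 48|.
∫[-3,1] (-2*x^2 + 20*x - 48) dx = -872/3; the area of that piece is 872/3.

872/3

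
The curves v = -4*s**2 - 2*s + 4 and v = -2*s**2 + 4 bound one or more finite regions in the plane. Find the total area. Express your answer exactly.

Set the curves equal: -4*s**2 - 2*s + 4 = -2*s**2 + 4, so -2*s**2 - 2*s = 0, which factors as -2*s*(s + 1) = 0. The curves meet at s = -1, 0.
On [-1, 0], v = -4*s**2 - 2*s + 4 is on top; that piece has area ∫[-1,0] (-2*s**2 - 2*s) ds = 1/3.

1/3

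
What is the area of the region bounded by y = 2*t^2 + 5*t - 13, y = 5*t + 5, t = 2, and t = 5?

104/3

The difference (2*t^2 + 5*t - 13) - (5*t + 5) = 2*t^2 - 18 changes sign at t = 3 inside [2, 5], so split the integral there.
∫[2,3] (2*t^2 - 18) dt = -16/3; the area of that piece is 16/3.
∫[3,5] (2*t^2 - 18) dt = 88/3.
Total area = 16/3 + 88/3 = 104/3.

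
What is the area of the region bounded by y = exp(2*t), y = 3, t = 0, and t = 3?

-23/2 + 3*log(3) + exp(6)/2

The difference (exp(2*t)) - (3) = exp(2*t) - 3 changes sign at t = log(3)/2 inside [0, 3], so split the integral there.
∫[0,log(3)/2] (exp(2*t) - 3) dt = 1 - 3*log(3)/2; the area of that piece is -1 + 3*log(3)/2.
∫[log(3)/2,3] (exp(2*t) - 3) dt = -21/2 + 3*log(3)/2 + exp(6)/2.
Total area = (-1 + 3*log(3)/2) + (-21/2 + 3*log(3)/2 + exp(6)/2) = -23/2 + 3*log(3) + exp(6)/2.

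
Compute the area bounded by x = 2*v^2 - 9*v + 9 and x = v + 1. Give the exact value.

Both boundary curves give x as a function of v, so integrate with respect to v. Setting them equal: 2*v^2 - 10*v + 8 = 0, i.e. 2*(v - 4)*(v - 1) = 0, so they meet at v = 1, 4.
For v in [1, 4], x = 2*v^2 - 9*v + 9 is on the left; area = ∫[1,4] (-(2*v^2 - 10*v + 8)) dv = 9.

9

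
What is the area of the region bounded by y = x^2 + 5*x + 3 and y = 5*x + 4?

4/3

Set the curves equal: x^2 + 5*x + 3 = 5*x + 4, so x^2 - 1 = 0, which factors as (x - 1)*(x + 1) = 0. The curves meet at x = -1, 1.
On [-1, 1], y = 5*x + 4 is on top; that piece has area ∫[-1,1] (-(x^2 - 1)) dx = 4/3.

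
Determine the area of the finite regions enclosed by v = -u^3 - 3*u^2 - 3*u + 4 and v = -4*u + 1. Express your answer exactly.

8

Set the curves equal: -u^3 - 3*u^2 - 3*u + 4 = -4*u + 1, so -u^3 - 3*u^2 + u + 3 = 0, which factors as -(u - 1)*(u + 1)*(u + 3) = 0. The curves meet at u = -3, -1, 1.
On [-3, -1], v = -4*u + 1 is on top; that piece has area ∫[-3,-1] (-(-u^3 - 3*u^2 + u + 3)) du = 4.
On [-1, 1], v = -u^3 - 3*u^2 - 3*u + 4 is on top; that piece has area ∫[-1,1] (-u^3 - 3*u^2 + u + 3) du = 4.
Total enclosed area = 4 + 4 = 8.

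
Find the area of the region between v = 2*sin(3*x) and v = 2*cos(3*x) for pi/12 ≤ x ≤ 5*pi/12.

On [pi/12, 5*pi/12], (2*sin(3*x)) - (2*cos(3*x)) = 2*sin(3*x) - 2*cos(3*x) is ≥ 0 throughout, so the area is a single integral of |2*sin(3*x) - 2*cos(3*x)|.
∫[pi/12,5*pi/12] (2*sin(3*x) - 2*cos(3*x)) dx = 4*sqrt(2)/3.

4*sqrt(2)/3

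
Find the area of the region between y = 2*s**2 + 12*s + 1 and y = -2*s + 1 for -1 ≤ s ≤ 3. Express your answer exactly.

262/3

The difference (2*s**2 + 12*s + 1) - (-2*s + 1) = 2*s**2 + 14*s changes sign at s = 0 inside [-1, 3], so split the integral there.
∫[-1,0] (2*s**2 + 14*s) ds = -19/3; the area of that piece is 19/3.
∫[0,3] (2*s**2 + 14*s) ds = 81.
Total area = 19/3 + 81 = 262/3.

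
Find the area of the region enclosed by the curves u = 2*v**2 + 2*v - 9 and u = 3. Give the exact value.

Both boundary curves give u as a function of v, so integrate with respect to v. Setting them equal: 2*v**2 + 2*v - 12 = 0, i.e. 2*(v - 2)*(v + 3) = 0, so they meet at v = -3, 2.
For v in [-3, 2], u = 2*v**2 + 2*v - 9 is on the left; area = ∫[-3,2] (-(2*v**2 + 2*v - 12)) dv = 125/3.

125/3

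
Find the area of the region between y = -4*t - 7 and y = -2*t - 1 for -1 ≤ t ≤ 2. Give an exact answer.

21

On [-1, 2], (-4*t - 7) - (-2*t - 1) = -2*t - 6 is ≤ 0 throughout, so the area is a single integral of |-2*t - 6|.
∫[-1,2] (-2*t - 6) dt = -21; the area of that piece is 21.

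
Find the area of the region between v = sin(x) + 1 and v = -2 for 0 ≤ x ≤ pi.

2 + 3*pi

On [0, pi], (sin(x) + 1) - (-2) = sin(x) + 3 is ≥ 0 throughout, so the area is a single integral of |sin(x) + 3|.
∫[0,pi] (sin(x) + 3) dx = 2 + 3*pi.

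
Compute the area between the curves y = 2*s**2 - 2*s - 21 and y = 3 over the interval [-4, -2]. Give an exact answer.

14

The difference (2*s**2 - 2*s - 21) - (3) = 2*s**2 - 2*s - 24 changes sign at s = -3 inside [-4, -2], so split the integral there.
∫[-4,-3] (2*s**2 - 2*s - 24) ds = 23/3.
∫[-3,-2] (2*s**2 - 2*s - 24) ds = -19/3; the area of that piece is 19/3.
Total area = 23/3 + 19/3 = 14.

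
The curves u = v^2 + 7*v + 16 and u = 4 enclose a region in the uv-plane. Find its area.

Both boundary curves give u as a function of v, so integrate with respect to v. Setting them equal: v^2 + 7*v + 12 = 0, i.e. (v + 3)*(v + 4) = 0, so they meet at v = -4, -3.
For v in [-4, -3], u = v^2 + 7*v + 16 is on the left; area = ∫[-4,-3] (-(v^2 + 7*v + 12)) dv = 1/6.

1/6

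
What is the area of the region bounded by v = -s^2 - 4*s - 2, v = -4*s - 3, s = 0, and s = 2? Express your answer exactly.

2

The difference (-s^2 - 4*s - 2) - (-4*s - 3) = -s^2 + 1 changes sign at s = 1 inside [0, 2], so split the integral there.
∫[0,1] (-s^2 + 1) ds = 2/3.
∫[1,2] (-s^2 + 1) ds = -4/3; the area of that piece is 4/3.
Total area = 2/3 + 4/3 = 2.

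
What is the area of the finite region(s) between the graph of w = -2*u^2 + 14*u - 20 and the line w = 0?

9

The curve meets the u-axis where -2*u^2 + 14*u - 20 = 0, i.e. -2*(u - 5)*(u - 2) = 0, at u = 2, 5.
On [2, 5] the curve lies above the axis; ∫[2,5] (-2*u^2 + 14*u - 20) du = 9, giving area 9.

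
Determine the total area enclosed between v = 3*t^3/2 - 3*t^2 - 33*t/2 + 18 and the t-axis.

937/8

The curve meets the t-axis where 3*t^3/2 - 3*t^2 - 33*t/2 + 18 = 0, i.e. 3*(t - 4)*(t - 1)*(t + 3)/2 = 0, at t = -3, 1, 4.
On [-3, 1] the curve lies above the axis; ∫[-3,1] (3*t^3/2 - 3*t^2 - 33*t/2 + 18) dt = 80, giving area 80.
On [1, 4] the curve lies below the axis; ∫[1,4] (3*t^3/2 - 3*t^2 - 33*t/2 + 18) dt = -297/8, giving area 297/8.
Total area = 80 + 297/8 = 937/8.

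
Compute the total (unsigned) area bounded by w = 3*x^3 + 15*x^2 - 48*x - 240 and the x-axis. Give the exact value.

5137/4

The curve meets the x-axis where 3*x^3 + 15*x^2 - 48*x - 240 = 0, i.e. 3*(x - 4)*(x + 4)*(x + 5) = 0, at x = -5, -4, 4.
On [-5, -4] the curve lies above the axis; ∫[-5,-4] (3*x^3 + 15*x^2 - 48*x - 240) dx = 17/4, giving area 17/4.
On [-4, 4] the curve lies below the axis; ∫[-4,4] (3*x^3 + 15*x^2 - 48*x - 240) dx = -1280, giving area 1280.
Total area = 17/4 + 1280 = 5137/4.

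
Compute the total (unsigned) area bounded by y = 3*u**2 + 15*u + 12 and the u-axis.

27/2

The curve meets the u-axis where 3*u**2 + 15*u + 12 = 0, i.e. 3*(u + 1)*(u + 4) = 0, at u = -4, -1.
On [-4, -1] the curve lies below the axis; ∫[-4,-1] (3*u**2 + 15*u + 12) du = -27/2, giving area 27/2.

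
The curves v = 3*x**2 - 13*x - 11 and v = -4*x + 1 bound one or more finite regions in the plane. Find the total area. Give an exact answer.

Set the curves equal: 3*x**2 - 13*x - 11 = -4*x + 1, so 3*x**2 - 9*x - 12 = 0, which factors as 3*(x - 4)*(x + 1) = 0. The curves meet at x = -1, 4.
On [-1, 4], v = -4*x + 1 is on top; that piece has area ∫[-1,4] (-(3*x**2 - 9*x - 12)) dx = 125/2.

125/2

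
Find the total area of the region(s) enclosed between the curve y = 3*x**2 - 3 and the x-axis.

4

The curve meets the x-axis where 3*x**2 - 3 = 0, i.e. 3*(x - 1)*(x + 1) = 0, at x = -1, 1.
On [-1, 1] the curve lies below the axis; ∫[-1,1] (3*x**2 - 3) dx = -4, giving area 4.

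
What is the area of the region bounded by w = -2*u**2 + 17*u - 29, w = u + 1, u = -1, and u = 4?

76

The difference (-2*u**2 + 17*u - 29) - (u + 1) = -2*u**2 + 16*u - 30 changes sign at u = 3 inside [-1, 4], so split the integral there.
∫[-1,3] (-2*u**2 + 16*u - 30) du = -224/3; the area of that piece is 224/3.
∫[3,4] (-2*u**2 + 16*u - 30) du = 4/3.
Total area = 224/3 + 4/3 = 76.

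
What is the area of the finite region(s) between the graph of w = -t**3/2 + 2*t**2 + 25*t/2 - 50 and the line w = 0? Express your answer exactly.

4019/12

The curve meets the t-axis where -t**3/2 + 2*t**2 + 25*t/2 - 50 = 0, i.e. -(t - 5)*(t - 4)*(t + 5)/2 = 0, at t = -5, 4, 5.
On [-5, 4] the curve lies below the axis; ∫[-5,4] (-t**3/2 + 2*t**2 + 25*t/2 - 50) dt = -2673/8, giving area 2673/8.
On [4, 5] the curve lies above the axis; ∫[4,5] (-t**3/2 + 2*t**2 + 25*t/2 - 50) dt = 19/24, giving area 19/24.
Total area = 2673/8 + 19/24 = 4019/12.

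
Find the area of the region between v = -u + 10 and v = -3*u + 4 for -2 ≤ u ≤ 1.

On [-2, 1], (-u + 10) - (-3*u + 4) = 2*u + 6 is ≥ 0 throughout, so the area is a single integral of |2*u + 6|.
∫[-2,1] (2*u + 6) du = 15.

15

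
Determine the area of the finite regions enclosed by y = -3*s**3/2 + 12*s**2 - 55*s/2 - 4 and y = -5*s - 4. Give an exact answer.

253/8

Set the curves equal: -3*s**3/2 + 12*s**2 - 55*s/2 - 4 = -5*s - 4, so -3*s**3/2 + 12*s**2 - 45*s/2 = 0, which factors as -3*s*(s - 5)*(s - 3)/2 = 0. The curves meet at s = 0, 3, 5.
On [0, 3], y = -5*s - 4 is on top; that piece has area ∫[0,3] (-(-3*s**3/2 + 12*s**2 - 45*s/2)) ds = 189/8.
On [3, 5], y = -3*s**3/2 + 12*s**2 - 55*s/2 - 4 is on top; that piece has area ∫[3,5] (-3*s**3/2 + 12*s**2 - 45*s/2) ds = 8.
Total enclosed area = 189/8 + 8 = 253/8.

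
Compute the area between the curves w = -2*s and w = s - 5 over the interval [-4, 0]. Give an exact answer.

On [-4, 0], (-2*s) - (s - 5) = -3*s + 5 is ≥ 0 throughout, so the area is a single integral of |-3*s + 5|.
∫[-4,0] (-3*s + 5) ds = 44.

44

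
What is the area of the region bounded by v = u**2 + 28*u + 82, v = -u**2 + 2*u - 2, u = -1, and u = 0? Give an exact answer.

215/3

On [-1, 0], (u**2 + 28*u + 82) - (-u**2 + 2*u - 2) = 2*u**2 + 26*u + 84 is ≥ 0 throughout, so the area is a single integral of |2*u**2 + 26*u + 84|.
∫[-1,0] (2*u**2 + 26*u + 84) du = 215/3.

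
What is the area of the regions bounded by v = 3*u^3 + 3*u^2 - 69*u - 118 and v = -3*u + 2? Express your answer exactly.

Set the curves equal: 3*u^3 + 3*u^2 - 69*u - 118 = -3*u + 2, so 3*u^3 + 3*u^2 - 66*u - 120 = 0, which factors as 3*(u - 5)*(u + 2)*(u + 4) = 0. The curves meet at u = -4, -2, 5.
On [-4, -2], v = 3*u^3 + 3*u^2 - 69*u - 118 is on top; that piece has area ∫[-4,-2] (3*u^3 + 3*u^2 - 66*u - 120) du = 32.
On [-2, 5], v = -3*u + 2 is on top; that piece has area ∫[-2,5] (-(3*u^3 + 3*u^2 - 66*u - 120)) du = 3773/4.
Total enclosed area = 32 + 3773/4 = 3901/4.

3901/4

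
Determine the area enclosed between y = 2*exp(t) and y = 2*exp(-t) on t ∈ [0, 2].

On [0, 2], (2*exp(t)) - (2*exp(-t)) = 2*exp(t) - 2*exp(-t) is ≥ 0 throughout, so the area is a single integral of |2*exp(t) - 2*exp(-t)|.
∫[0,2] (2*exp(t) - 2*exp(-t)) dt = -4 + 2*exp(-2) + 2*exp(2).

-4 + 2*exp(-2) + 2*exp(2)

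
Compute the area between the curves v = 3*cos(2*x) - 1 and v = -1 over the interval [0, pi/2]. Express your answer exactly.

The difference (3*cos(2*x) - 1) - (-1) = 3*cos(2*x) changes sign at x = pi/4 inside [0, pi/2], so split the integral there.
∫[0,pi/4] (3*cos(2*x)) dx = 3/2.
∫[pi/4,pi/2] (3*cos(2*x)) dx = -3/2; the area of that piece is 3/2.
Total area = 3/2 + 3/2 = 3.

3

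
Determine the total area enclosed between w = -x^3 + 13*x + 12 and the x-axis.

The curve meets the x-axis where -x^3 + 13*x + 12 = 0, i.e. -(x - 4)*(x + 1)*(x + 3) = 0, at x = -3, -1, 4.
On [-3, -1] the curve lies below the axis; ∫[-3,-1] (-x^3 + 13*x + 12) dx = -8, giving area 8.
On [-1, 4] the curve lies above the axis; ∫[-1,4] (-x^3 + 13*x + 12) dx = 375/4, giving area 375/4.
Total area = 8 + 375/4 = 407/4.

407/4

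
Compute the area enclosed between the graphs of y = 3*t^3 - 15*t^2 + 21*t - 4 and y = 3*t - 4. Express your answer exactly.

37/4

Set the curves equal: 3*t^3 - 15*t^2 + 21*t - 4 = 3*t - 4, so 3*t^3 - 15*t^2 + 18*t = 0, which factors as 3*t*(t - 3)*(t - 2) = 0. The curves meet at t = 0, 2, 3.
On [0, 2], y = 3*t^3 - 15*t^2 + 21*t - 4 is on top; that piece has area ∫[0,2] (3*t^3 - 15*t^2 + 18*t) dt = 8.
On [2, 3], y = 3*t - 4 is on top; that piece has area ∫[2,3] (-(3*t^3 - 15*t^2 + 18*t)) dt = 5/4.
Total enclosed area = 8 + 5/4 = 37/4.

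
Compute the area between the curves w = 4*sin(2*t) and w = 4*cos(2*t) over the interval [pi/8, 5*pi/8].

4*sqrt(2)

On [pi/8, 5*pi/8], (4*sin(2*t)) - (4*cos(2*t)) = 4*sin(2*t) - 4*cos(2*t) is ≥ 0 throughout, so the area is a single integral of |4*sin(2*t) - 4*cos(2*t)|.
∫[pi/8,5*pi/8] (4*sin(2*t) - 4*cos(2*t)) dt = 4*sqrt(2).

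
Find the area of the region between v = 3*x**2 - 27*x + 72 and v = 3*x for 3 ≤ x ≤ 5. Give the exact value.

6

The difference (3*x**2 - 27*x + 72) - (3*x) = 3*x**2 - 30*x + 72 changes sign at x = 4 inside [3, 5], so split the integral there.
∫[3,4] (3*x**2 - 30*x + 72) dx = 4.
∫[4,5] (3*x**2 - 30*x + 72) dx = -2; the area of that piece is 2.
Total area = 4 + 2 = 6.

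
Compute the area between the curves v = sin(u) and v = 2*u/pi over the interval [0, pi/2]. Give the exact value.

1 - pi/4

On [0, pi/2], (sin(u)) - (2*u/pi) = -2*u/pi + sin(u) is ≥ 0 throughout, so the area is a single integral of |-2*u/pi + sin(u)|.
∫[0,pi/2] (-2*u/pi + sin(u)) du = 1 - pi/4.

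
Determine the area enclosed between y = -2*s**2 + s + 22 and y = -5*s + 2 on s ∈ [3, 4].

49/3

On [3, 4], (-2*s**2 + s + 22) - (-5*s + 2) = -2*s**2 + 6*s + 20 is ≥ 0 throughout, so the area is a single integral of |-2*s**2 + 6*s + 20|.
∫[3,4] (-2*s**2 + 6*s + 20) ds = 49/3.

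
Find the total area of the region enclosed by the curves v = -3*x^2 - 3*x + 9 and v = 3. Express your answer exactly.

27/2

Set the curves equal: -3*x^2 - 3*x + 9 = 3, so -3*x^2 - 3*x + 6 = 0, which factors as -3*(x - 1)*(x + 2) = 0. The curves meet at x = -2, 1.
On [-2, 1], v = -3*x^2 - 3*x + 9 is on top; that piece has area ∫[-2,1] (-3*x^2 - 3*x + 6) dx = 27/2.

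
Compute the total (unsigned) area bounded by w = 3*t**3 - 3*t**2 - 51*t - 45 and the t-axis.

568

The curve meets the t-axis where 3*t**3 - 3*t**2 - 51*t - 45 = 0, i.e. 3*(t - 5)*(t + 1)*(t + 3) = 0, at t = -3, -1, 5.
On [-3, -1] the curve lies above the axis; ∫[-3,-1] (3*t**3 - 3*t**2 - 51*t - 45) dt = 28, giving area 28.
On [-1, 5] the curve lies below the axis; ∫[-1,5] (3*t**3 - 3*t**2 - 51*t - 45) dt = -540, giving area 540.
Total area = 28 + 540 = 568.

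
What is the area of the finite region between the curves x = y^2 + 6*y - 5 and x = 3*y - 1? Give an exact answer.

Both boundary curves give x as a function of y, so integrate with respect to y. Setting them equal: y^2 + 3*y - 4 = 0, i.e. (y - 1)*(y + 4) = 0, so they meet at y = -4, 1.
For y in [-4, 1], x = y^2 + 6*y - 5 is on the left; area = ∫[-4,1] (-(y^2 + 3*y - 4)) dy = 125/6.

125/6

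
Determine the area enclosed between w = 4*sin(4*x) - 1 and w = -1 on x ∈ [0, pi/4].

On [0, pi/4], (4*sin(4*x) - 1) - (-1) = 4*sin(4*x) is ≥ 0 throughout, so the area is a single integral of |4*sin(4*x)|.
∫[0,pi/4] (4*sin(4*x)) dx = 2.

2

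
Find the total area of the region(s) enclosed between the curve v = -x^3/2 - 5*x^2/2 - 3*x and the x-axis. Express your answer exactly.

37/24

The curve meets the x-axis where -x^3/2 - 5*x^2/2 - 3*x = 0, i.e. -x*(x + 2)*(x + 3)/2 = 0, at x = -3, -2, 0.
On [-3, -2] the curve lies below the axis; ∫[-3,-2] (-x^3/2 - 5*x^2/2 - 3*x) dx = -5/24, giving area 5/24.
On [-2, 0] the curve lies above the axis; ∫[-2,0] (-x^3/2 - 5*x^2/2 - 3*x) dx = 4/3, giving area 4/3.
Total area = 5/24 + 4/3 = 37/24.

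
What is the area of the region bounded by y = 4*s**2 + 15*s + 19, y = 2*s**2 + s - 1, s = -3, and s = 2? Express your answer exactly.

The difference (4*s**2 + 15*s + 19) - (2*s**2 + s - 1) = 2*s**2 + 14*s + 20 changes sign at s = -2 inside [-3, 2], so split the integral there.
∫[-3,-2] (2*s**2 + 14*s + 20) ds = -7/3; the area of that piece is 7/3.
∫[-2,2] (2*s**2 + 14*s + 20) ds = 272/3.
Total area = 7/3 + 272/3 = 93.

93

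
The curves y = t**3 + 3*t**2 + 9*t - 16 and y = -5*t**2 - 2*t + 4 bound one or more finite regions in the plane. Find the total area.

Set the curves equal: t**3 + 3*t**2 + 9*t - 16 = -5*t**2 - 2*t + 4, so t**3 + 8*t**2 + 11*t - 20 = 0, which factors as (t - 1)*(t + 4)*(t + 5) = 0. The curves meet at t = -5, -4, 1.
On [-5, -4], y = t**3 + 3*t**2 + 9*t - 16 is on top; that piece has area ∫[-5,-4] (t**3 + 8*t**2 + 11*t - 20) dt = 11/12.
On [-4, 1], y = -5*t**2 - 2*t + 4 is on top; that piece has area ∫[-4,1] (-(t**3 + 8*t**2 + 11*t - 20)) dt = 875/12.
Total enclosed area = 11/12 + 875/12 = 443/6.

443/6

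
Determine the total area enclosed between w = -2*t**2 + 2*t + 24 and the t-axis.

The curve meets the t-axis where -2*t**2 + 2*t + 24 = 0, i.e. -2*(t - 4)*(t + 3) = 0, at t = -3, 4.
On [-3, 4] the curve lies above the axis; ∫[-3,4] (-2*t**2 + 2*t + 24) dt = 343/3, giving area 343/3.

343/3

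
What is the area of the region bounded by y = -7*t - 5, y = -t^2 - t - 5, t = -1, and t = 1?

The difference (-7*t - 5) - (-t^2 - t - 5) = t^2 - 6*t changes sign at t = 0 inside [-1, 1], so split the integral there.
∫[-1,0] (t^2 - 6*t) dt = 10/3.
∫[0,1] (t^2 - 6*t) dt = -8/3; the area of that piece is 8/3.
Total area = 10/3 + 8/3 = 6.

6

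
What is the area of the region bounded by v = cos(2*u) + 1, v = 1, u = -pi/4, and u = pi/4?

On [-pi/4, pi/4], (cos(2*u) + 1) - (1) = cos(2*u) is ≥ 0 throughout, so the area is a single integral of |cos(2*u)|.
∫[-pi/4,pi/4] (cos(2*u)) du = 1.

1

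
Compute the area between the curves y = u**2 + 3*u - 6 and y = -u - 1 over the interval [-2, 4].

54

The difference (u**2 + 3*u - 6) - (-u - 1) = u**2 + 4*u - 5 changes sign at u = 1 inside [-2, 4], so split the integral there.
∫[-2,1] (u**2 + 4*u - 5) du = -18; the area of that piece is 18.
∫[1,4] (u**2 + 4*u - 5) du = 36.
Total area = 18 + 36 = 54.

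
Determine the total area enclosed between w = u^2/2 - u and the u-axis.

The curve meets the u-axis where u^2/2 - u = 0, i.e. u*(u - 2)/2 = 0, at u = 0, 2.
On [0, 2] the curve lies below the axis; ∫[0,2] (u^2/2 - u) du = -2/3, giving area 2/3.

2/3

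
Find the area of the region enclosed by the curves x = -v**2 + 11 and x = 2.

36

Both boundary curves give x as a function of v, so integrate with respect to v. Setting them equal: -v**2 + 9 = 0, i.e. -(v - 3)*(v + 3) = 0, so they meet at v = -3, 3.
For v in [-3, 3], x = -v**2 + 11 is on the right; area = ∫[-3,3] (-v**2 + 9) dv = 36.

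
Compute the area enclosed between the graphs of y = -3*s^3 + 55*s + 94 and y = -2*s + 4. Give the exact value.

1551/2

Set the curves equal: -3*s^3 + 55*s + 94 = -2*s + 4, so -3*s^3 + 57*s + 90 = 0, which factors as -3*(s - 5)*(s + 2)*(s + 3) = 0. The curves meet at s = -3, -2, 5.
On [-3, -2], y = -2*s + 4 is on top; that piece has area ∫[-3,-2] (-(-3*s^3 + 57*s + 90)) ds = 15/4.
On [-2, 5], y = -3*s^3 + 55*s + 94 is on top; that piece has area ∫[-2,5] (-3*s^3 + 57*s + 90) ds = 3087/4.
Total enclosed area = 15/4 + 3087/4 = 1551/2.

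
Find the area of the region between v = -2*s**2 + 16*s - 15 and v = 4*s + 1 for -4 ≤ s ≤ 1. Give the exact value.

640/3

On [-4, 1], (-2*s**2 + 16*s - 15) - (4*s + 1) = -2*s**2 + 12*s - 16 is ≤ 0 throughout, so the area is a single integral of |-2*s**2 + 12*s - 16|.
∫[-4,1] (-2*s**2 + 12*s - 16) ds = -640/3; the area of that piece is 640/3.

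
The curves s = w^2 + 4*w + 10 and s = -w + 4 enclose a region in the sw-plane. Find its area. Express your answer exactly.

1/6

Both boundary curves give s as a function of w, so integrate with respect to w. Setting them equal: w^2 + 5*w + 6 = 0, i.e. (w + 2)*(w + 3) = 0, so they meet at w = -3, -2.
For w in [-3, -2], s = w^2 + 4*w + 10 is on the left; area = ∫[-3,-2] (-(w^2 + 5*w + 6)) dw = 1/6.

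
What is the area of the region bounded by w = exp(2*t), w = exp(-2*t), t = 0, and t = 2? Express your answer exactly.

On [0, 2], (exp(2*t)) - (exp(-2*t)) = exp(2*t) - exp(-2*t) is ≥ 0 throughout, so the area is a single integral of |exp(2*t) - exp(-2*t)|.
∫[0,2] (exp(2*t) - exp(-2*t)) dt = -1 + exp(-4)/2 + exp(4)/2.

-1 + exp(-4)/2 + exp(4)/2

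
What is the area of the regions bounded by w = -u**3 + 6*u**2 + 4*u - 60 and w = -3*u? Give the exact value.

517/2

Set the curves equal: -u**3 + 6*u**2 + 4*u - 60 = -3*u, so -u**3 + 6*u**2 + 7*u - 60 = 0, which factors as -(u - 5)*(u - 4)*(u + 3) = 0. The curves meet at u = -3, 4, 5.
On [-3, 4], w = -3*u is on top; that piece has area ∫[-3,4] (-(-u**3 + 6*u**2 + 7*u - 60)) du = 1029/4.
On [4, 5], w = -u**3 + 6*u**2 + 4*u - 60 is on top; that piece has area ∫[4,5] (-u**3 + 6*u**2 + 7*u - 60) du = 5/4.
Total enclosed area = 1029/4 + 5/4 = 517/2.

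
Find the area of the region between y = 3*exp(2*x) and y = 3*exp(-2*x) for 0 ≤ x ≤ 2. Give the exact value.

-3 + 3*exp(-4)/2 + 3*exp(4)/2

On [0, 2], (3*exp(2*x)) - (3*exp(-2*x)) = 3*exp(2*x) - 3*exp(-2*x) is ≥ 0 throughout, so the area is a single integral of |3*exp(2*x) - 3*exp(-2*x)|.
∫[0,2] (3*exp(2*x) - 3*exp(-2*x)) dx = -3 + 3*exp(-4)/2 + 3*exp(4)/2.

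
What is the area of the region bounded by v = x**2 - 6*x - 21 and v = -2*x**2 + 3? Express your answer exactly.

Set the curves equal: x**2 - 6*x - 21 = -2*x**2 + 3, so 3*x**2 - 6*x - 24 = 0, which factors as 3*(x - 4)*(x + 2) = 0. The curves meet at x = -2, 4.
On [-2, 4], v = -2*x**2 + 3 is on top; that piece has area ∫[-2,4] (-(3*x**2 - 6*x - 24)) dx = 108.

108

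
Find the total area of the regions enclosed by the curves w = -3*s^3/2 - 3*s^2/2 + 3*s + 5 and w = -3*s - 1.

Set the curves equal: -3*s^3/2 - 3*s^2/2 + 3*s + 5 = -3*s - 1, so -3*s^3/2 - 3*s^2/2 + 6*s + 6 = 0, which factors as -3*(s - 2)*(s + 1)*(s + 2)/2 = 0. The curves meet at s = -2, -1, 2.
On [-2, -1], w = -3*s - 1 is on top; that piece has area ∫[-2,-1] (-(-3*s^3/2 - 3*s^2/2 + 6*s + 6)) ds = 7/8.
On [-1, 2], w = -3*s^3/2 - 3*s^2/2 + 3*s + 5 is on top; that piece has area ∫[-1,2] (-3*s^3/2 - 3*s^2/2 + 6*s + 6) ds = 135/8.
Total enclosed area = 7/8 + 135/8 = 71/4.

71/4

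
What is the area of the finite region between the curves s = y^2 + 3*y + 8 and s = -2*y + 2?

Both boundary curves give s as a function of y, so integrate with respect to y. Setting them equal: y^2 + 5*y + 6 = 0, i.e. (y + 2)*(y + 3) = 0, so they meet at y = -3, -2.
For y in [-3, -2], s = y^2 + 3*y + 8 is on the left; area = ∫[-3,-2] (-(y^2 + 5*y + 6)) dy = 1/6.

1/6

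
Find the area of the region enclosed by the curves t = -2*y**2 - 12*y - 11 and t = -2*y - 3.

9

Both boundary curves give t as a function of y, so integrate with respect to y. Setting them equal: -2*y**2 - 10*y - 8 = 0, i.e. -2*(y + 1)*(y + 4) = 0, so they meet at y = -4, -1.
For y in [-4, -1], t = -2*y**2 - 12*y - 11 is on the right; area = ∫[-4,-1] (-2*y**2 - 10*y - 8) dy = 9.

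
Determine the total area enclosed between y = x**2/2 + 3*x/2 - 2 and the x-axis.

The curve meets the x-axis where x**2/2 + 3*x/2 - 2 = 0, i.e. (x - 1)*(x + 4)/2 = 0, at x = -4, 1.
On [-4, 1] the curve lies below the axis; ∫[-4,1] (x**2/2 + 3*x/2 - 2) dx = -125/12, giving area 125/12.

125/12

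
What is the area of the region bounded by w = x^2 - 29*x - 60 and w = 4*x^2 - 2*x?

Set the curves equal: x^2 - 29*x - 60 = 4*x^2 - 2*x, so -3*x^2 - 27*x - 60 = 0, which factors as -3*(x + 4)*(x + 5) = 0. The curves meet at x = -5, -4.
On [-5, -4], w = x^2 - 29*x - 60 is on top; that piece has area ∫[-5,-4] (-3*x^2 - 27*x - 60) dx = 1/2.

1/2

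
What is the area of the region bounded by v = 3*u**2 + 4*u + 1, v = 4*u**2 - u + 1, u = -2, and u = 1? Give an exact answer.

The difference (3*u**2 + 4*u + 1) - (4*u**2 - u + 1) = -u**2 + 5*u changes sign at u = 0 inside [-2, 1], so split the integral there.
∫[-2,0] (-u**2 + 5*u) du = -38/3; the area of that piece is 38/3.
∫[0,1] (-u**2 + 5*u) du = 13/6.
Total area = 38/3 + 13/6 = 89/6.

89/6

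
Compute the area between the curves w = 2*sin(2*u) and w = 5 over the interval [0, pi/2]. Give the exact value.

On [0, pi/2], (2*sin(2*u)) - (5) = 2*sin(2*u) - 5 is ≤ 0 throughout, so the area is a single integral of |2*sin(2*u) - 5|.
∫[0,pi/2] (2*sin(2*u) - 5) du = 2 - 5*pi/2; the area of that piece is -2 + 5*pi/2.

-2 + 5*pi/2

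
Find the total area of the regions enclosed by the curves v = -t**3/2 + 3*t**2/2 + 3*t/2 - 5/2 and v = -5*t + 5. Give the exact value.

64

Set the curves equal: -t**3/2 + 3*t**2/2 + 3*t/2 - 5/2 = -5*t + 5, so -t**3/2 + 3*t**2/2 + 13*t/2 - 15/2 = 0, which factors as -(t - 5)*(t - 1)*(t + 3)/2 = 0. The curves meet at t = -3, 1, 5.
On [-3, 1], v = -5*t + 5 is on top; that piece has area ∫[-3,1] (-(-t**3/2 + 3*t**2/2 + 13*t/2 - 15/2)) dt = 32.
On [1, 5], v = -t**3/2 + 3*t**2/2 + 3*t/2 - 5/2 is on top; that piece has area ∫[1,5] (-t**3/2 + 3*t**2/2 + 13*t/2 - 15/2) dt = 32.
Total enclosed area = 32 + 32 = 64.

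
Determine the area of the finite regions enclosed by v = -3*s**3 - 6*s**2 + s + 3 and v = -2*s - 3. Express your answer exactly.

Set the curves equal: -3*s**3 - 6*s**2 + s + 3 = -2*s - 3, so -3*s**3 - 6*s**2 + 3*s + 6 = 0, which factors as -3*(s - 1)*(s + 1)*(s + 2) = 0. The curves meet at s = -2, -1, 1.
On [-2, -1], v = -2*s - 3 is on top; that piece has area ∫[-2,-1] (-(-3*s**3 - 6*s**2 + 3*s + 6)) ds = 5/4.
On [-1, 1], v = -3*s**3 - 6*s**2 + s + 3 is on top; that piece has area ∫[-1,1] (-3*s**3 - 6*s**2 + 3*s + 6) ds = 8.
Total enclosed area = 5/4 + 8 = 37/4.

37/4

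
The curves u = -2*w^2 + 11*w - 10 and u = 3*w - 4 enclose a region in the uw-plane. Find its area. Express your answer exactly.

Both boundary curves give u as a function of w, so integrate with respect to w. Setting them equal: -2*w^2 + 8*w - 6 = 0, i.e. -2*(w - 3)*(w - 1) = 0, so they meet at w = 1, 3.
For w in [1, 3], u = -2*w^2 + 11*w - 10 is on the right; area = ∫[1,3] (-2*w^2 + 8*w - 6) dw = 8/3.

8/3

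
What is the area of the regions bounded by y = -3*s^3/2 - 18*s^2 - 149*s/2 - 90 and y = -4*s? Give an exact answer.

Set the curves equal: -3*s^3/2 - 18*s^2 - 149*s/2 - 90 = -4*s, so -3*s^3/2 - 18*s^2 - 141*s/2 - 90 = 0, which factors as -3*(s + 3)*(s + 4)*(s + 5)/2 = 0. The curves meet at s = -5, -4, -3.
On [-5, -4], y = -4*s is on top; that piece has area ∫[-5,-4] (-(-3*s^3/2 - 18*s^2 - 141*s/2 - 90)) ds = 3/8.
On [-4, -3], y = -3*s^3/2 - 18*s^2 - 149*s/2 - 90 is on top; that piece has area ∫[-4,-3] (-3*s^3/2 - 18*s^2 - 141*s/2 - 90) ds = 3/8.
Total enclosed area = 3/8 + 3/8 = 3/4.

3/4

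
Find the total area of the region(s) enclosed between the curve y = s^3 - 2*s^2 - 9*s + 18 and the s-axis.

443/6

The curve meets the s-axis where s^3 - 2*s^2 - 9*s + 18 = 0, i.e. (s - 3)*(s - 2)*(s + 3) = 0, at s = -3, 2, 3.
On [-3, 2] the curve lies above the axis; ∫[-3,2] (s^3 - 2*s^2 - 9*s + 18) ds = 875/12, giving area 875/12.
On [2, 3] the curve lies below the axis; ∫[2,3] (s^3 - 2*s^2 - 9*s + 18) ds = -11/12, giving area 11/12.
Total area = 875/12 + 11/12 = 443/6.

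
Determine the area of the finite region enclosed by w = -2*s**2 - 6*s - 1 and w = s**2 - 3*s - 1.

Set the curves equal: -2*s**2 - 6*s - 1 = s**2 - 3*s - 1, so -3*s**2 - 3*s = 0, which factors as -3*s*(s + 1) = 0. The curves meet at s = -1, 0.
On [-1, 0], w = -2*s**2 - 6*s - 1 is on top; that piece has area ∫[-1,0] (-3*s**2 - 3*s) ds = 1/2.

1/2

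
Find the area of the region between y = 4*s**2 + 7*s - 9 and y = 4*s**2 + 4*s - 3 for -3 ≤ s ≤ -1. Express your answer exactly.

On [-3, -1], (4*s**2 + 7*s - 9) - (4*s**2 + 4*s - 3) = 3*s - 6 is ≤ 0 throughout, so the area is a single integral of |3*s - 6|.
∫[-3,-1] (3*s - 6) ds = -24; the area of that piece is 24.

24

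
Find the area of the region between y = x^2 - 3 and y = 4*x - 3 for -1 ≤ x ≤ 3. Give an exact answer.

The difference (x^2 - 3) - (4*x - 3) = x^2 - 4*x changes sign at x = 0 inside [-1, 3], so split the integral there.
∫[-1,0] (x^2 - 4*x) dx = 7/3.
∫[0,3] (x^2 - 4*x) dx = -9; the area of that piece is 9.
Total area = 7/3 + 9 = 34/3.

34/3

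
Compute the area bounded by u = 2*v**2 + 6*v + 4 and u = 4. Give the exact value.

9

Both boundary curves give u as a function of v, so integrate with respect to v. Setting them equal: 2*v**2 + 6*v = 0, i.e. 2*v*(v + 3) = 0, so they meet at v = -3, 0.
For v in [-3, 0], u = 2*v**2 + 6*v + 4 is on the left; area = ∫[-3,0] (-(2*v**2 + 6*v)) dv = 9.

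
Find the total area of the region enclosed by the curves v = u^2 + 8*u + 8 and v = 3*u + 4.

Set the curves equal: u^2 + 8*u + 8 = 3*u + 4, so u^2 + 5*u + 4 = 0, which factors as (u + 1)*(u + 4) = 0. The curves meet at u = -4, -1.
On [-4, -1], v = 3*u + 4 is on top; that piece has area ∫[-4,-1] (-(u^2 + 5*u + 4)) du = 9/2.

9/2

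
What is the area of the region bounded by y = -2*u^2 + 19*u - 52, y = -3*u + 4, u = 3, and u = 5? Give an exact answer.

6

The difference (-2*u^2 + 19*u - 52) - (-3*u + 4) = -2*u^2 + 22*u - 56 changes sign at u = 4 inside [3, 5], so split the integral there.
∫[3,4] (-2*u^2 + 22*u - 56) du = -11/3; the area of that piece is 11/3.
∫[4,5] (-2*u^2 + 22*u - 56) du = 7/3.
Total area = 11/3 + 7/3 = 6.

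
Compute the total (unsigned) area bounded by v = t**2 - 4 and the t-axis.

The curve meets the t-axis where t**2 - 4 = 0, i.e. (t - 2)*(t + 2) = 0, at t = -2, 2.
On [-2, 2] the curve lies below the axis; ∫[-2,2] (t**2 - 4) dt = -32/3, giving area 32/3.

32/3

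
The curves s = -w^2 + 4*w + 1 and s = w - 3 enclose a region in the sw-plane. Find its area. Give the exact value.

125/6

Both boundary curves give s as a function of w, so integrate with respect to w. Setting them equal: -w^2 + 3*w + 4 = 0, i.e. -(w - 4)*(w + 1) = 0, so they meet at w = -1, 4.
For w in [-1, 4], s = -w^2 + 4*w + 1 is on the right; area = ∫[-1,4] (-w^2 + 3*w + 4) dw = 125/6.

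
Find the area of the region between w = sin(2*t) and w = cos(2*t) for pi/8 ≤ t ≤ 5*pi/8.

sqrt(2)

On [pi/8, 5*pi/8], (sin(2*t)) - (cos(2*t)) = sin(2*t) - cos(2*t) is ≥ 0 throughout, so the area is a single integral of |sin(2*t) - cos(2*t)|.
∫[pi/8,5*pi/8] (sin(2*t) - cos(2*t)) dt = sqrt(2).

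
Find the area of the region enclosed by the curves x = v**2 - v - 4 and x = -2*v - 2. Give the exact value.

9/2

Both boundary curves give x as a function of v, so integrate with respect to v. Setting them equal: v**2 + v - 2 = 0, i.e. (v - 1)*(v + 2) = 0, so they meet at v = -2, 1.
For v in [-2, 1], x = v**2 - v - 4 is on the left; area = ∫[-2,1] (-(v**2 + v - 2)) dv = 9/2.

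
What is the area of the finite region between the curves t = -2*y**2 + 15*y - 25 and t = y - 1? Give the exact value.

Both boundary curves give t as a function of y, so integrate with respect to y. Setting them equal: -2*y**2 + 14*y - 24 = 0, i.e. -2*(y - 4)*(y - 3) = 0, so they meet at y = 3, 4.
For y in [3, 4], t = -2*y**2 + 15*y - 25 is on the right; area = ∫[3,4] (-2*y**2 + 14*y - 24) dy = 1/3.

1/3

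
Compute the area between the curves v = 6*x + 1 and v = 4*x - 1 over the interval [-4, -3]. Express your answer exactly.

On [-4, -3], (6*x + 1) - (4*x - 1) = 2*x + 2 is ≤ 0 throughout, so the area is a single integral of |2*x + 2|.
∫[-4,-3] (2*x + 2) dx = -5; the area of that piece is 5.

5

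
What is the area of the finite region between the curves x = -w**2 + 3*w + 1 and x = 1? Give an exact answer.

9/2

Both boundary curves give x as a function of w, so integrate with respect to w. Setting them equal: -w**2 + 3*w = 0, i.e. -w*(w - 3) = 0, so they meet at w = 0, 3.
For w in [0, 3], x = -w**2 + 3*w + 1 is on the right; area = ∫[0,3] (-w**2 + 3*w) dw = 9/2.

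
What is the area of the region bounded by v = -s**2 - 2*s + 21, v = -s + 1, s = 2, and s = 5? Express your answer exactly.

121/6

The difference (-s**2 - 2*s + 21) - (-s + 1) = -s**2 - s + 20 changes sign at s = 4 inside [2, 5], so split the integral there.
∫[2,4] (-s**2 - s + 20) ds = 46/3.
∫[4,5] (-s**2 - s + 20) ds = -29/6; the area of that piece is 29/6.
Total area = 46/3 + 29/6 = 121/6.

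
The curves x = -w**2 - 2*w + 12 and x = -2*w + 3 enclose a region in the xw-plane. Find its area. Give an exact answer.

Both boundary curves give x as a function of w, so integrate with respect to w. Setting them equal: -w**2 + 9 = 0, i.e. -(w - 3)*(w + 3) = 0, so they meet at w = -3, 3.
For w in [-3, 3], x = -w**2 - 2*w + 12 is on the right; area = ∫[-3,3] (-w**2 + 9) dw = 36.

36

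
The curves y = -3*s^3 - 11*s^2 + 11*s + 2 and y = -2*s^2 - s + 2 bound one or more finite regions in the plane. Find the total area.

Set the curves equal: -3*s^3 - 11*s^2 + 11*s + 2 = -2*s^2 - s + 2, so -3*s^3 - 9*s^2 + 12*s = 0, which factors as -3*s*(s - 1)*(s + 4) = 0. The curves meet at s = -4, 0, 1.
On [-4, 0], y = -2*s^2 - s + 2 is on top; that piece has area ∫[-4,0] (-(-3*s^3 - 9*s^2 + 12*s)) ds = 96.
On [0, 1], y = -3*s^3 - 11*s^2 + 11*s + 2 is on top; that piece has area ∫[0,1] (-3*s^3 - 9*s^2 + 12*s) ds = 9/4.
Total enclosed area = 96 + 9/4 = 393/4.

393/4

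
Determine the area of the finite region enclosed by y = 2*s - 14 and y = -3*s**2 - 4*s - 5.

32

Set the curves equal: 2*s - 14 = -3*s**2 - 4*s - 5, so 3*s**2 + 6*s - 9 = 0, which factors as 3*(s - 1)*(s + 3) = 0. The curves meet at s = -3, 1.
On [-3, 1], y = -3*s**2 - 4*s - 5 is on top; that piece has area ∫[-3,1] (-(3*s**2 + 6*s - 9)) ds = 32.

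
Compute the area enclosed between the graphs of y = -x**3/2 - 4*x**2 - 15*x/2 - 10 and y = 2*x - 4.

Set the curves equal: -x**3/2 - 4*x**2 - 15*x/2 - 10 = 2*x - 4, so -x**3/2 - 4*x**2 - 19*x/2 - 6 = 0, which factors as -(x + 1)*(x + 3)*(x + 4)/2 = 0. The curves meet at x = -4, -3, -1.
On [-4, -3], y = 2*x - 4 is on top; that piece has area ∫[-4,-3] (-(-x**3/2 - 4*x**2 - 19*x/2 - 6)) dx = 5/24.
On [-3, -1], y = -x**3/2 - 4*x**2 - 15*x/2 - 10 is on top; that piece has area ∫[-3,-1] (-x**3/2 - 4*x**2 - 19*x/2 - 6) dx = 4/3.
Total enclosed area = 5/24 + 4/3 = 37/24.

37/24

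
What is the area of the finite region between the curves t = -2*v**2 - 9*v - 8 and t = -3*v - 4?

1/3

Both boundary curves give t as a function of v, so integrate with respect to v. Setting them equal: -2*v**2 - 6*v - 4 = 0, i.e. -2*(v + 1)*(v + 2) = 0, so they meet at v = -2, -1.
For v in [-2, -1], t = -2*v**2 - 9*v - 8 is on the right; area = ∫[-2,-1] (-2*v**2 - 6*v - 4) dv = 1/3.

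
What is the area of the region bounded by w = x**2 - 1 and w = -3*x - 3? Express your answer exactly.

Set the curves equal: x**2 - 1 = -3*x - 3, so x**2 + 3*x + 2 = 0, which factors as (x + 1)*(x + 2) = 0. The curves meet at x = -2, -1.
On [-2, -1], w = -3*x - 3 is on top; that piece has area ∫[-2,-1] (-(x**2 + 3*x + 2)) dx = 1/6.

1/6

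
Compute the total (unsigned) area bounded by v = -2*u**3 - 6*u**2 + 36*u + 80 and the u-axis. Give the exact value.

999/2

The curve meets the u-axis where -2*u**3 - 6*u**2 + 36*u + 80 = 0, i.e. -2*(u - 4)*(u + 2)*(u + 5) = 0, at u = -5, -2, 4.
On [-5, -2] the curve lies below the axis; ∫[-5,-2] (-2*u**3 - 6*u**2 + 36*u + 80) du = -135/2, giving area 135/2.
On [-2, 4] the curve lies above the axis; ∫[-2,4] (-2*u**3 - 6*u**2 + 36*u + 80) du = 432, giving area 432.
Total area = 135/2 + 432 = 999/2.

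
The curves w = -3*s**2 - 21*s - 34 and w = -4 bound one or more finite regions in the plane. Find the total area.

Set the curves equal: -3*s**2 - 21*s - 34 = -4, so -3*s**2 - 21*s - 30 = 0, which factors as -3*(s + 2)*(s + 5) = 0. The curves meet at s = -5, -2.
On [-5, -2], w = -3*s**2 - 21*s - 34 is on top; that piece has area ∫[-5,-2] (-3*s**2 - 21*s - 30) ds = 27/2.

27/2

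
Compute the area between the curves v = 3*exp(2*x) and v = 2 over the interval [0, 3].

-15/2 + 3*exp(6)/2

On [0, 3], (3*exp(2*x)) - (2) = 3*exp(2*x) - 2 is ≥ 0 throughout, so the area is a single integral of |3*exp(2*x) - 2|.
∫[0,3] (3*exp(2*x) - 2) dx = -15/2 + 3*exp(6)/2.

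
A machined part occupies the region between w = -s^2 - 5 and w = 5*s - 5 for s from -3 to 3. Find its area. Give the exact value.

45

The difference (-s^2 - 5) - (5*s - 5) = -s^2 - 5*s changes sign at s = 0 inside [-3, 3], so split the integral there.
∫[-3,0] (-s^2 - 5*s) ds = 27/2.
∫[0,3] (-s^2 - 5*s) ds = -63/2; the area of that piece is 63/2.
Total area = 27/2 + 63/2 = 45.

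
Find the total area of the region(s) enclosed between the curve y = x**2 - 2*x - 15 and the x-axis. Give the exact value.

256/3

The curve meets the x-axis where x**2 - 2*x - 15 = 0, i.e. (x - 5)*(x + 3) = 0, at x = -3, 5.
On [-3, 5] the curve lies below the axis; ∫[-3,5] (x**2 - 2*x - 15) dx = -256/3, giving area 256/3.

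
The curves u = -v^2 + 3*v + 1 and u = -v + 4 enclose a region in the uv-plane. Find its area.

Both boundary curves give u as a function of v, so integrate with respect to v. Setting them equal: -v^2 + 4*v - 3 = 0, i.e. -(v - 3)*(v - 1) = 0, so they meet at v = 1, 3.
For v in [1, 3], u = -v^2 + 3*v + 1 is on the right; area = ∫[1,3] (-v^2 + 4*v - 3) dv = 4/3.

4/3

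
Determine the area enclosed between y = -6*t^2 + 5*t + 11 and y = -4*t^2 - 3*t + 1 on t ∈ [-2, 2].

128/3

The difference (-6*t^2 + 5*t + 11) - (-4*t^2 - 3*t + 1) = -2*t^2 + 8*t + 10 changes sign at t = -1 inside [-2, 2], so split the integral there.
∫[-2,-1] (-2*t^2 + 8*t + 10) dt = -20/3; the area of that piece is 20/3.
∫[-1,2] (-2*t^2 + 8*t + 10) dt = 36.
Total area = 20/3 + 36 = 128/3.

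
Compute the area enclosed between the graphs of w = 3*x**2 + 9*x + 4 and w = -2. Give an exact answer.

1/2

Set the curves equal: 3*x**2 + 9*x + 4 = -2, so 3*x**2 + 9*x + 6 = 0, which factors as 3*(x + 1)*(x + 2) = 0. The curves meet at x = -2, -1.
On [-2, -1], w = -2 is on top; that piece has area ∫[-2,-1] (-(3*x**2 + 9*x + 6)) dx = 1/2.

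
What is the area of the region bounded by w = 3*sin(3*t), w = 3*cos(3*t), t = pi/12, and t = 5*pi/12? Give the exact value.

2*sqrt(2)

On [pi/12, 5*pi/12], (3*sin(3*t)) - (3*cos(3*t)) = 3*sin(3*t) - 3*cos(3*t) is ≥ 0 throughout, so the area is a single integral of |3*sin(3*t) - 3*cos(3*t)|.
∫[pi/12,5*pi/12] (3*sin(3*t) - 3*cos(3*t)) dt = 2*sqrt(2).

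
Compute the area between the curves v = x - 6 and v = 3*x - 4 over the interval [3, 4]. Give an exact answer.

9

On [3, 4], (x - 6) - (3*x - 4) = -2*x - 2 is ≤ 0 throughout, so the area is a single integral of |-2*x - 2|.
∫[3,4] (-2*x - 2) dx = -9; the area of that piece is 9.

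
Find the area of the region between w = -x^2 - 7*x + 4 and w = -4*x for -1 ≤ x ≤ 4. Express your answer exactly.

The difference (-x^2 - 7*x + 4) - (-4*x) = -x^2 - 3*x + 4 changes sign at x = 1 inside [-1, 4], so split the integral there.
∫[-1,1] (-x^2 - 3*x + 4) dx = 22/3.
∫[1,4] (-x^2 - 3*x + 4) dx = -63/2; the area of that piece is 63/2.
Total area = 22/3 + 63/2 = 233/6.

233/6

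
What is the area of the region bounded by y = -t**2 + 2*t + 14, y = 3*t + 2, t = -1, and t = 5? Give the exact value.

154/3

The difference (-t**2 + 2*t + 14) - (3*t + 2) = -t**2 - t + 12 changes sign at t = 3 inside [-1, 5], so split the integral there.
∫[-1,3] (-t**2 - t + 12) dt = 104/3.
∫[3,5] (-t**2 - t + 12) dt = -50/3; the area of that piece is 50/3.
Total area = 104/3 + 50/3 = 154/3.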